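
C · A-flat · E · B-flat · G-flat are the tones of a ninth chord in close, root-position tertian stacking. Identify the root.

A-flat

Arranged so that each adjacent pair is a third by letter name: A-flat – C – E – G-flat – B-flat.
The bottom of that stack, A-flat, is the root (this is A-flat dominant ninth sharp five).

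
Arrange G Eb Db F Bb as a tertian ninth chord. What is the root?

Arranged so that each adjacent pair is a third by letter name: Eb – G – Bb – Db – F.
The bottom of that stack, Eb, is the root (this is Eb dominant ninth).

Eb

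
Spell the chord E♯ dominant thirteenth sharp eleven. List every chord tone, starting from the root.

E#, G##, B#, D#, F##, A##, C##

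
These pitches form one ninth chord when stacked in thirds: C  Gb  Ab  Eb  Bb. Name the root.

Ab

Arranged so that each adjacent pair is a third by letter name: Ab – C – Eb – Gb – Bb.
The bottom of that stack, Ab, is the root (this is Ab dominant ninth).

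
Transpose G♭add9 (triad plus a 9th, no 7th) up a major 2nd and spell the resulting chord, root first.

A major 2nd up from Gb is Ab, so the new chord is Ab added-ninth.
Root: Ab
Major 3rd (3rd): C
Perfect 5th (5th): Eb
Major 9th (9th): Bb

Ab  C  Eb  Bb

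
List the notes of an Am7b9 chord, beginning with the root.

Root A, quality minor seventh flat nine:
root → A
3rd (minor 3rd) → C
5th (perfect 5th) → E
7th (minor 7th) → G
9th (minor 9th) → Bb

A  C  E  G  Bb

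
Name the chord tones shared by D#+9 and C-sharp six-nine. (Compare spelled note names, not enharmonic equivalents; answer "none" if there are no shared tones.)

D#+9: D♯ F𝄪 A𝄪 C♯ E♯
C-sharp six-nine: C♯ E♯ G♯ A♯ D♯
Common to both → D♯, C♯, E♯.

D♯  C♯  E♯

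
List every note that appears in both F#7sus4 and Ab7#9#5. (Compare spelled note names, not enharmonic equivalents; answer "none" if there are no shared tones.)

B, E

F#7sus4 = F#, B, C#, E.
Ab7#9#5 = Ab, C, E, Gb, B.
Shared: B, E.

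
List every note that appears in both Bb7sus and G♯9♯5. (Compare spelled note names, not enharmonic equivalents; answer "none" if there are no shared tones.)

none

Bb7sus = B♭, E♭, F, A♭.
G♯9♯5 = G♯, B♯, D𝄪, F♯, A♯.
Shared: none.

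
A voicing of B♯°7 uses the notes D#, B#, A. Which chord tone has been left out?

F#

The full B♯°7 chord is B#, D#, F#, A.
Comparing with the voicing, the diminished 5th (5th) — F# — is absent.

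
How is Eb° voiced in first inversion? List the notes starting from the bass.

Gb Bbb Eb

In root position, Eb° is Eb–Gb–Bbb.
First inversion puts the third (Gb) in the bass.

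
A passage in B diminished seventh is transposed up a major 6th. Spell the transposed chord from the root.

G-sharp – B – D – F

Transposed root: B → G-sharp (major 6th up). So we spell G-sharp diminished seventh:
root → G-sharp
3rd (minor 3rd) → B
5th (diminished 5th) → D
7th (diminished 7th) → F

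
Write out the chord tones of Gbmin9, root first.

G♭ B𝄫 D♭ F♭ A♭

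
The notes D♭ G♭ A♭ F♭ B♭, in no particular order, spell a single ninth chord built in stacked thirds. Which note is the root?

Stacking in thirds gives G♭ – B♭ – D♭ – F♭ – A♭, so G♭ is the root — G♭ dominant ninth.

G♭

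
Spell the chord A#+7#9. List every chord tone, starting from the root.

Root A♯, quality dominant seventh sharp nine sharp five:
Root: A♯
Major 3rd (3rd): C𝄪
Augmented 5th (5th): E𝄪
Minor 7th (7th): G♯
Augmented 9th (9th): B𝄪

A♯ C𝄪 E𝄪 G♯ B𝄪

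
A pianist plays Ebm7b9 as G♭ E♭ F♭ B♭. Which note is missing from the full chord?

The full Ebm7b9 chord is E♭, G♭, B♭, D♭, F♭.
Comparing with the voicing, the minor 7th (7th) — D♭ — is absent.

D♭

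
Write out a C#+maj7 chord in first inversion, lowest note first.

E# – G## – B# – C#

C#+maj7 = C#–E#–G##–B#; first inversion → third (E#) lowest.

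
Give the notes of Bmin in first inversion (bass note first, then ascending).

Bmin = B–D–F#; first inversion → third (D) lowest.

D – F# – B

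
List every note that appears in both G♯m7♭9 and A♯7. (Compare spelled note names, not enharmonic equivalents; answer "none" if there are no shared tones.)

G♯m7♭9: G♯ B D♯ F♯ A
A♯7: A♯ C𝄪 E♯ G♯
Common to both → G♯.

G♯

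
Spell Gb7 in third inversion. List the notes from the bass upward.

Fb  Gb  Bb  Db

In root position, Gb7 is Gb–Bb–Db–Fb.
Third inversion puts the seventh (Fb) in the bass.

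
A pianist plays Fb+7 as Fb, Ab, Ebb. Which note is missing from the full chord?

The full Fb+7 chord is Fb, Ab, C, Ebb.
Comparing with the voicing, the augmented 5th (5th) — C — is absent.

C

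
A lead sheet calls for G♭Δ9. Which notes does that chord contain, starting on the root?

G♭Δ9 is a major ninth built on Gb.
Root: Gb
Major 3rd (3rd): Bb
Perfect 5th (5th): Db
Major 7th (7th): F
Major 9th (9th): Ab

Gb Bb Db F Ab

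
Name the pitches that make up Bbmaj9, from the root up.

Bb, D, F, A, C

Bbmaj9 is a major ninth built on Bb.
Root: Bb
Major 3rd (3rd): D
Perfect 5th (5th): F
Major 7th (7th): A
Major 9th (9th): C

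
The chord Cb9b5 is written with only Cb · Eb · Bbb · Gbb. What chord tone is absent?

The full Cb9b5 chord is Cb, Eb, Gbb, Bbb, Db.
Comparing with the voicing, the major 9th (9th) — Db — is absent.

Db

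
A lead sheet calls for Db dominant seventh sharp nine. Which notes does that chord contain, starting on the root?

Db dominant seventh sharp nine is a dominant seventh sharp nine built on D-flat.
D-flat — root
F — major 3rd
A-flat — perfect 5th
C-flat — minor 7th
E — augmented 9th

D-flat  F  A-flat  C-flat  E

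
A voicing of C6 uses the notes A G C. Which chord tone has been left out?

E

The full C6 chord is C, E, G, A.
Comparing with the voicing, the major 3rd (3rd) — E — is absent.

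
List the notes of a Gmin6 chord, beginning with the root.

Gmin6 is a minor sixth built on G.
root → G
3rd (minor 3rd) → Bb
5th (perfect 5th) → D
6th (major 6th) → E

G Bb D E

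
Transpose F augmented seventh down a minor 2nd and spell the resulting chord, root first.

E – G# – B# – D

A minor 2nd down from F is E, so the new chord is E augmented seventh.
root → E
3rd (major 3rd) → G#
5th (augmented 5th) → B#
7th (minor 7th) → D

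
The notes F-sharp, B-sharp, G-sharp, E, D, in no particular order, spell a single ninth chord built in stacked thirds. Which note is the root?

Arranged so that each adjacent pair is a third by letter name: E – G-sharp – B-sharp – D – F-sharp.
The bottom of that stack, E, is the root (this is E dominant ninth sharp five).

E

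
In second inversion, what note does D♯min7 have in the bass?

A#

D♯min7 = D#–F#–A#–C#. Second inversion → fifth in the bass = A#.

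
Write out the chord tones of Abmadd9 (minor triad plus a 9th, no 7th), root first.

Abmadd9 is a minor added-ninth built on Ab.
root → Ab
3rd (minor 3rd) → Cb
5th (perfect 5th) → Eb
9th (major 9th) → Bb

Ab  Cb  Eb  Bb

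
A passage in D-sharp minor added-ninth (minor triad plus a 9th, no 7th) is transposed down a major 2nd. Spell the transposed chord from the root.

Transposed root: D♯ → C♯ (major 2nd down). So we spell C♯ minor added-ninth:
C♯ — root
E — minor 3rd
G♯ — perfect 5th
D♯ — major 9th

C♯ E G♯ D♯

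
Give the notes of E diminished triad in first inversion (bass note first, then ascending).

In root position, E diminished triad is E–G–B♭.
First inversion puts the third (G) in the bass.

G  B♭  E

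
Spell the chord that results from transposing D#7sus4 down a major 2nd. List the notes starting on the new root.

A major 2nd down from D♯ is C♯, so the new chord is C♯ dominant seventh suspended fourth.
- root: C♯
- perfect 4th: F♯
- perfect 5th: G♯
- minor 7th: B

C♯  F♯  G♯  B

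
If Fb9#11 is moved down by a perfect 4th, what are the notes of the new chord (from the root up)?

A perfect 4th down from Fb is Cb, so the new chord is Cb dominant ninth sharp eleven.
root → Cb
3rd (major 3rd) → Eb
5th (perfect 5th) → Gb
7th (minor 7th) → Bbb
9th (major 9th) → Db
11th (augmented 11th) → F

Cb, Eb, Gb, Bbb, Db, F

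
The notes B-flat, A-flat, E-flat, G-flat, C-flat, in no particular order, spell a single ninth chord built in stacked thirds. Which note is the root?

Stacking in thirds gives A-flat – C-flat – E-flat – G-flat – B-flat, so A-flat is the root — A-flat minor ninth.

A-flat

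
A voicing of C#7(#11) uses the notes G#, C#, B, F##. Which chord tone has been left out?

The full C#7(#11) chord is C#, E#, G#, B, F##.
Comparing with the voicing, the major 3rd (3rd) — E# — is absent.

E#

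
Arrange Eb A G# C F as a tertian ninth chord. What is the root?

Arranged so that each adjacent pair is a third by letter name: F – A – C – Eb – G#.
The bottom of that stack, F, is the root (this is F dominant seventh sharp nine).

F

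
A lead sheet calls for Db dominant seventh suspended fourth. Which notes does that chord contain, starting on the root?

Root Db, quality dominant seventh suspended fourth:
Root: Db
Perfect 4th (4th): Gb
Perfect 5th (5th): Ab
Minor 7th (7th): Cb

Db, Gb, Ab, Cb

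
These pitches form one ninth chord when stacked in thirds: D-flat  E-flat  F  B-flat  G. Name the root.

E-flat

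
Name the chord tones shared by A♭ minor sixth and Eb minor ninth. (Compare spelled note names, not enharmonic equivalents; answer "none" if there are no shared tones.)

E-flat  F

A♭ minor sixth: A-flat C-flat E-flat F
Eb minor ninth: E-flat G-flat B-flat D-flat F
Common to both → E-flat, F.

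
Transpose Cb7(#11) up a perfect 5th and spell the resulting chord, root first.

Gb – Bb – Db – Fb – C

A perfect 5th up from Cb is Gb, so the new chord is Gb dominant seventh sharp eleven.
Root: Gb
Major 3rd (3rd): Bb
Perfect 5th (5th): Db
Minor 7th (7th): Fb
Augmented 11th (11th): C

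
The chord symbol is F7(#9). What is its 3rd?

A

Root of F7(#9) = F. The 3rd is a major 3rd: F up a major 3rd → A.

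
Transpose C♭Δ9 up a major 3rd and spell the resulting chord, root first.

Eb  G  Bb  D  F

Transposed root: Cb → Eb (major 3rd up). So we spell Eb major ninth:
- root: Eb
- major 3rd: G
- perfect 5th: Bb
- major 7th: D
- major 9th: F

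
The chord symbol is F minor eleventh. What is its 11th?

F minor eleventh is built on F; its 11th is a perfect 11th above the root.
A fourth above F uses the letter B, and the perfect 11th above F is B-flat.

B-flat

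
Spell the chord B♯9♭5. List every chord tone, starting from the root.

B# – D## – F# – A# – C##

Root B#, quality dominant ninth flat five:
Root: B#
Major 3rd (3rd): D##
Diminished 5th (5th): F#
Minor 7th (7th): A#
Major 9th (9th): C##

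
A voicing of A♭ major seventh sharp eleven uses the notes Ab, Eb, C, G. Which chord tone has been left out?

The full A♭ major seventh sharp eleven chord is Ab, C, Eb, G, D.
Comparing with the voicing, the augmented 11th (11th) — D — is absent.

D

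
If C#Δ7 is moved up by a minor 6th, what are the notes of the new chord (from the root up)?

C♯ up a minor 6th → A. New chord: A major seventh.
A — root
C♯ — major 3rd
E — perfect 5th
G♯ — major 7th

A, C♯, E, G♯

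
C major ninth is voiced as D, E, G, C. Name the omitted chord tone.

The full C major ninth chord is C, E, G, B, D.
Comparing with the voicing, the major 7th (7th) — B — is absent.

B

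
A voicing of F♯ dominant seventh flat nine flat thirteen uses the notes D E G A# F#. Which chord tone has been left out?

C#

F♯ dominant seventh flat nine flat thirteen = F#, A#, C#, E, G, D. The voicing lacks the 5th (perfect 5th), C#.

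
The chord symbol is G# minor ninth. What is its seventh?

G# minor ninth is built on G-sharp; its 7th is a minor 7th above the root.
A seventh above G uses the letter F, and the minor 7th above G-sharp is F-sharp.

F-sharp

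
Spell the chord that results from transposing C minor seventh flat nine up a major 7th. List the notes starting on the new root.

Transposed root: C → B (major 7th up). So we spell B minor seventh flat nine:
- root: B
- minor 3rd: D
- perfect 5th: F#
- minor 7th: A
- minor 9th: C

B D F# A C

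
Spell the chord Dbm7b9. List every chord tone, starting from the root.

Db, Fb, Ab, Cb, Ebb

Dbm7b9: minor seventh flat nine on Db.
- root: Db
- minor 3rd: Fb
- perfect 5th: Ab
- minor 7th: Cb
- minor 9th: Ebb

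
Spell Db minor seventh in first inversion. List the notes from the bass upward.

F-flat, A-flat, C-flat, D-flat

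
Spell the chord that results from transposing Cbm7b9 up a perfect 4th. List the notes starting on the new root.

A perfect 4th up from C♭ is F♭, so the new chord is F♭ minor seventh flat nine.
- root: F♭
- minor 3rd: A𝄫
- perfect 5th: C♭
- minor 7th: E𝄫
- minor 9th: G𝄫

F♭ A𝄫 C♭ E𝄫 G𝄫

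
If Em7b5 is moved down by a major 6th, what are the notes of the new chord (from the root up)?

G, Bb, Db, F

A major 6th down from E is G, so the new chord is G half-diminished seventh.
- root: G
- minor 3rd: Bb
- diminished 5th: Db
- minor 7th: F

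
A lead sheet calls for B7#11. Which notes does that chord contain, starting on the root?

B, D#, F#, A, E#

B7#11: dominant seventh sharp eleven on B.
B — root
D# — major 3rd
F# — perfect 5th
A — minor 7th
E# — augmented 11th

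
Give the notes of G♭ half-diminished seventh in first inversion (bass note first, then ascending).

B𝄫 D𝄫 F♭ G♭

In root position, G♭ half-diminished seventh is G♭–B𝄫–D𝄫–F♭.
First inversion puts the third (B𝄫) in the bass.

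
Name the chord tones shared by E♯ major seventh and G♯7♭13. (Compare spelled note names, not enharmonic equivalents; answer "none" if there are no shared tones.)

E♯ major seventh: E# G## B# D##
G♯7♭13: G# B# D# F# E
Common to both → B#.

B#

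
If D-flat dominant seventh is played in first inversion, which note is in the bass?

D-flat dominant seventh = D♭–F–A♭–C♭. First inversion → third in the bass = F.

F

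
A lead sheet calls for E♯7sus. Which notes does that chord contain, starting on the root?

E#  A#  B#  D#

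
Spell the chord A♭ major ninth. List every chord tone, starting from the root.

A-flat, C, E-flat, G, B-flat

A♭ major ninth: major ninth on A-flat.
A-flat — root
C — major 3rd
E-flat — perfect 5th
G — major 7th
B-flat — major 9th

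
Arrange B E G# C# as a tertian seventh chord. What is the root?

Arranged so that each adjacent pair is a third by letter name: C# – E – G# – B.
The bottom of that stack, C#, is the root (this is C# minor seventh).

C#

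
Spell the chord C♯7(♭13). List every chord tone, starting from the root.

C♯7(♭13) is a dominant seventh flat thirteen built on C#.
root → C#
3rd (major 3rd) → E#
5th (perfect 5th) → G#
7th (minor 7th) → B
13th (minor 13th) → A

C# – E# – G# – B – A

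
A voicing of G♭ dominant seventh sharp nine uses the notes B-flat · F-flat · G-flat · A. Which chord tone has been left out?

D-flat

The full G♭ dominant seventh sharp nine chord is G-flat, B-flat, D-flat, F-flat, A.
Comparing with the voicing, the perfect 5th (5th) — D-flat — is absent.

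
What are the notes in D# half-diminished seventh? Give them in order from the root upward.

D# half-diminished seventh is a half-diminished seventh built on D#.
- root: D#
- minor 3rd: F#
- diminished 5th: A
- minor 7th: C#

D#, F#, A, C#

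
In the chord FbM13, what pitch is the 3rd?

Ab

Root of FbM13 = Fb. The 3rd is a major 3rd: Fb up a major 3rd → Ab.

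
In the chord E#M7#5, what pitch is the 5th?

B##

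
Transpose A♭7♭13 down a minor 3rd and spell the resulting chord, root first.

A♭ down a minor 3rd → F. New chord: F dominant seventh flat thirteen.
root → F
3rd (major 3rd) → A
5th (perfect 5th) → C
7th (minor 7th) → E♭
13th (minor 13th) → D♭

F, A, C, E♭, D♭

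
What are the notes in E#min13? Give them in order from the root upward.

E# G# B# D# F## A# C##

E#min13 is a minor thirteenth built on E#.
Root: E#
Minor 3rd (3rd): G#
Perfect 5th (5th): B#
Minor 7th (7th): D#
Major 9th (9th): F##
Perfect 11th (11th): A#
Major 13th (13th): C##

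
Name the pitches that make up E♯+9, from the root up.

E# G## B## D# F##

Root E#, quality dominant ninth sharp five:
root → E#
3rd (major 3rd) → G##
5th (augmented 5th) → B##
7th (minor 7th) → D#
9th (major 9th) → F##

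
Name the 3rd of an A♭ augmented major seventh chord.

C

Root of A♭ augmented major seventh = A-flat. The 3rd is a major 3rd: A-flat up a major 3rd → C.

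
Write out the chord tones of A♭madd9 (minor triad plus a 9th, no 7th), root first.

Root Ab, quality minor added-ninth:
Ab — root
Cb — minor 3rd
Eb — perfect 5th
Bb — major 9th

Ab, Cb, Eb, Bb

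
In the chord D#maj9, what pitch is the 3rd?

F##

Root of D#maj9 = D#. The 3rd is a major 3rd: D# up a major 3rd → F##.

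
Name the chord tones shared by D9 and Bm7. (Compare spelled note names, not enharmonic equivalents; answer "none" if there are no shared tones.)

D9: D F♯ A C E
Bm7: B D F♯ A
Common to both → D, F♯, A.

D, F♯, A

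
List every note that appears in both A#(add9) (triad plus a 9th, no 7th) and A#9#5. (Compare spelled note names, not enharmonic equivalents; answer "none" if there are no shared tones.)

A♯, C𝄪, B♯

A#(add9) = A♯, C𝄪, E♯, B♯.
A#9#5 = A♯, C𝄪, E𝄪, G♯, B♯.
Shared: A♯, C𝄪, B♯.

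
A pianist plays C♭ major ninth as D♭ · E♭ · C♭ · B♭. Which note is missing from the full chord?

The full C♭ major ninth chord is C♭, E♭, G♭, B♭, D♭.
Comparing with the voicing, the perfect 5th (5th) — G♭ — is absent.

G♭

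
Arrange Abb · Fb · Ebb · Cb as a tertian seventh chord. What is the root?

Fb

Stacking in thirds gives Fb – Abb – Cb – Ebb, so Fb is the root — Fb minor seventh.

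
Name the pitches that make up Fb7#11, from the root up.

Fb  Ab  Cb  Ebb  Bb

Root Fb, quality dominant seventh sharp eleven:
Root: Fb
Major 3rd (3rd): Ab
Perfect 5th (5th): Cb
Minor 7th (7th): Ebb
Augmented 11th (11th): Bb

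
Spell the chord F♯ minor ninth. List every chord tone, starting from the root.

Root F#, quality minor ninth:
Root: F#
Minor 3rd (3rd): A
Perfect 5th (5th): C#
Minor 7th (7th): E
Major 9th (9th): G#

F# – A – C# – E – G#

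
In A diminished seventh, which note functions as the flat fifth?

A diminished seventh is built on A; its 5th is a diminished 5th above the root.
A fifth above A uses the letter E, and the diminished 5th above A is E-flat.

E-flat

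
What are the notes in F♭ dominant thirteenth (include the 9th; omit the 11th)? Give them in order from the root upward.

F-flat A-flat C-flat E-double-flat G-flat D-flat

F♭ dominant thirteenth is a dominant thirteenth built on F-flat.
root → F-flat
3rd (major 3rd) → A-flat
5th (perfect 5th) → C-flat
7th (minor 7th) → E-double-flat
9th (major 9th) → G-flat
13th (major 13th) → D-flat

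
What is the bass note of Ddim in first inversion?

F

Ddim = D–F–Ab. First inversion → third in the bass = F.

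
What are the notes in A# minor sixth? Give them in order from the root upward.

A#, C#, E#, F##

A# minor sixth: minor sixth on A#.
- root: A#
- minor 3rd: C#
- perfect 5th: E#
- major 6th: F##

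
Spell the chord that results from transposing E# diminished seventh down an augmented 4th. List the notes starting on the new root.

B, D, F, A-flat

An augmented 4th down from E-sharp is B, so the new chord is B diminished seventh.
- root: B
- minor 3rd: D
- diminished 5th: F
- diminished 7th: A-flat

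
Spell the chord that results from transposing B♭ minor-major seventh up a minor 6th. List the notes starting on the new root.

G-flat  B-double-flat  D-flat  F

Transposed root: B-flat → G-flat (minor 6th up). So we spell G-flat minor-major seventh:
Root: G-flat
Minor 3rd (3rd): B-double-flat
Perfect 5th (5th): D-flat
Major 7th (7th): F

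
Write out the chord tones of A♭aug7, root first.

A♭aug7: augmented seventh on Ab.
root → Ab
3rd (major 3rd) → C
5th (augmented 5th) → E
7th (minor 7th) → Gb

Ab, C, E, Gb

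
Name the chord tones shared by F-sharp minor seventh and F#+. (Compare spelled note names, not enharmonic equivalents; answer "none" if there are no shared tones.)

F-sharp minor seventh: F# A C# E
F#+: F# A# C##
Common to both → F#.

F#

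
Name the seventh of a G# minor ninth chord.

F#

Root of G# minor ninth = G#. The 7th is a minor 7th: G# up a minor 7th → F#.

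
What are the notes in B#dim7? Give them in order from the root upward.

B♯ D♯ F♯ A

Root B♯, quality diminished seventh:
root → B♯
3rd (minor 3rd) → D♯
5th (diminished 5th) → F♯
7th (diminished 7th) → A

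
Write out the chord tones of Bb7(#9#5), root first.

Bb, D, F#, Ab, C#

Bb7(#9#5): dominant seventh sharp nine sharp five on Bb.
root → Bb
3rd (major 3rd) → D
5th (augmented 5th) → F#
7th (minor 7th) → Ab
9th (augmented 9th) → C#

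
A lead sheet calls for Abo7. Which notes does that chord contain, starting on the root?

Abo7 is a diminished seventh built on Ab.
- root: Ab
- minor 3rd: Cb
- diminished 5th: Ebb
- diminished 7th: Gbb

Ab Cb Ebb Gbb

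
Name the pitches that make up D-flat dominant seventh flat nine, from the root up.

Db – F – Ab – Cb – Ebb

D-flat dominant seventh flat nine: dominant seventh flat nine on Db.
Root: Db
Major 3rd (3rd): F
Perfect 5th (5th): Ab
Minor 7th (7th): Cb
Minor 9th (9th): Ebb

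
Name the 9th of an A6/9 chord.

Root of A6/9 = A. The 9th is a major 9th: A up a major 9th → B.

B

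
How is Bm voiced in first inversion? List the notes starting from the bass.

D, F#, B

Bm = B–D–F#; first inversion → third (D) lowest.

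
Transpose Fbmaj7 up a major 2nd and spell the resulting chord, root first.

Gb  Bb  Db  F

Transposed root: Fb → Gb (major 2nd up). So we spell Gb major seventh:
- root: Gb
- major 3rd: Bb
- perfect 5th: Db
- major 7th: F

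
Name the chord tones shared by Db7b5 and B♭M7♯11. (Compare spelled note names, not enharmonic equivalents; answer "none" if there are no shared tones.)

F

Db7b5: Db F Abb Cb
B♭M7♯11: Bb D F A E
Common to both → F.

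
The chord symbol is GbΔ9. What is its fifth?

Db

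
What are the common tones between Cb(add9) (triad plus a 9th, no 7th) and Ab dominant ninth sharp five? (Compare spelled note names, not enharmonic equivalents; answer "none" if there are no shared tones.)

Gb

Cb(add9) = Cb, Eb, Gb, Db.
Ab dominant ninth sharp five = Ab, C, E, Gb, Bb.
Shared: Gb.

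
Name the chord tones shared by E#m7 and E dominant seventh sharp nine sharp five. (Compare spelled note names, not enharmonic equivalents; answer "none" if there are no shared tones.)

E#m7 = E#, G#, B#, D#.
E dominant seventh sharp nine sharp five = E, G#, B#, D, F##.
Shared: G#, B#.

G#  B#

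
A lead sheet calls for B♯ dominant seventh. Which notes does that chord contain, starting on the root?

B#  D##  F##  A#

B♯ dominant seventh: dominant seventh on B#.
B# — root
D## — major 3rd
F## — perfect 5th
A# — minor 7th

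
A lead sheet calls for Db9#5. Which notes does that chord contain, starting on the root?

Db, F, A, Cb, Eb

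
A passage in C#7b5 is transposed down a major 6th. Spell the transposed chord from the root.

E  G♯  B♭  D

A major 6th down from C♯ is E, so the new chord is E dominant seventh flat five.
root → E
3rd (major 3rd) → G♯
5th (diminished 5th) → B♭
7th (minor 7th) → D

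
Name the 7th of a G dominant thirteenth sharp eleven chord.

F

G dominant thirteenth sharp eleven is built on G; its 7th is a minor 7th above the root.
A seventh above G uses the letter F, and the minor 7th above G is F.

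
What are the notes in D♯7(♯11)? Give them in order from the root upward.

D#  F##  A#  C#  G##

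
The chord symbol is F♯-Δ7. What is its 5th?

F♯-Δ7 is built on F#; its 5th is a perfect 5th above the root.
A fifth above F uses the letter C, and the perfect 5th above F# is C#.

C#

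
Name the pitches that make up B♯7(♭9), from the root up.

B# – D## – F## – A# – C#

B♯7(♭9) is a dominant seventh flat nine built on B#.
root → B#
3rd (major 3rd) → D##
5th (perfect 5th) → F##
7th (minor 7th) → A#
9th (minor 9th) → C#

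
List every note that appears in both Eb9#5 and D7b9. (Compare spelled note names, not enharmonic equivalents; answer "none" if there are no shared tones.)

Eb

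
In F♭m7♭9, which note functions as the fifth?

Cb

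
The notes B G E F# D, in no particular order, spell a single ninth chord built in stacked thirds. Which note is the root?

Arranged so that each adjacent pair is a third by letter name: E – G – B – D – F#.
The bottom of that stack, E, is the root (this is E minor ninth).

E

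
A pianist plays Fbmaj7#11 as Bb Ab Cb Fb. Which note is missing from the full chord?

Fbmaj7#11 = Fb, Ab, Cb, Eb, Bb. The voicing lacks the 7th (major 7th), Eb.

Eb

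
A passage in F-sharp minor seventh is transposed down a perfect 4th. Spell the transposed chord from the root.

F-sharp down a perfect 4th → C-sharp. New chord: C-sharp minor seventh.
root → C-sharp
3rd (minor 3rd) → E
5th (perfect 5th) → G-sharp
7th (minor 7th) → B

C-sharp, E, G-sharp, B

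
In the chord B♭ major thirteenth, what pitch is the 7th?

B♭ major thirteenth is built on Bb; its 7th is a major 7th above the root.
A seventh above B uses the letter A, and the major 7th above Bb is A.

A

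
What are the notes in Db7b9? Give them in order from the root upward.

Db F Ab Cb Ebb

Root Db, quality dominant seventh flat nine:
Root: Db
Major 3rd (3rd): F
Perfect 5th (5th): Ab
Minor 7th (7th): Cb
Minor 9th (9th): Ebb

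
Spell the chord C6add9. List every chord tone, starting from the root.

C, E, G, A, D

Root C, quality six-nine:
root → C
3rd (major 3rd) → E
5th (perfect 5th) → G
6th (major 6th) → A
9th (major 9th) → D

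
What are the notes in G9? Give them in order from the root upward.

Root G, quality dominant ninth:
Root: G
Major 3rd (3rd): B
Perfect 5th (5th): D
Minor 7th (7th): F
Major 9th (9th): A

G  B  D  F  A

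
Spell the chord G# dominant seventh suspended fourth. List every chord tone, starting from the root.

G# dominant seventh suspended fourth is a dominant seventh suspended fourth built on G-sharp.
- root: G-sharp
- perfect 4th: C-sharp
- perfect 5th: D-sharp
- minor 7th: F-sharp

G-sharp  C-sharp  D-sharp  F-sharp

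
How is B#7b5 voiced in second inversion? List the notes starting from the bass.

In root position, B#7b5 is B#–D##–F#–A#.
Second inversion puts the fifth (F#) in the bass.

F#, A#, B#, D##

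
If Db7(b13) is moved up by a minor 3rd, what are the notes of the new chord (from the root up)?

Db up a minor 3rd → Fb. New chord: Fb dominant seventh flat thirteen.
root → Fb
3rd (major 3rd) → Ab
5th (perfect 5th) → Cb
7th (minor 7th) → Ebb
13th (minor 13th) → Dbb

Fb – Ab – Cb – Ebb – Dbb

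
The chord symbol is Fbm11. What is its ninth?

Gb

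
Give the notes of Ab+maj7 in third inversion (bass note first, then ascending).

G, A♭, C, E

Ab+maj7 = A♭–C–E–G; third inversion → seventh (G) lowest.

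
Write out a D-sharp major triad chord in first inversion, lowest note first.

In root position, D-sharp major triad is D-sharp–F-double-sharp–A-sharp.
First inversion puts the third (F-double-sharp) in the bass.

F-double-sharp A-sharp D-sharp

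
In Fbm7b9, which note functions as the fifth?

C♭

Fbm7b9 is built on F♭; its 5th is a perfect 5th above the root.
A fifth above F uses the letter C, and the perfect 5th above F♭ is C♭.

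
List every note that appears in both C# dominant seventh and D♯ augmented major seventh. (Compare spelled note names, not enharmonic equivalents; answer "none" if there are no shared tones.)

C# dominant seventh: C-sharp E-sharp G-sharp B
D♯ augmented major seventh: D-sharp F-double-sharp A-double-sharp C-double-sharp
Common to both → none.

none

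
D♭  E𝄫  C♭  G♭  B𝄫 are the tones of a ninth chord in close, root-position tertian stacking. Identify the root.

C♭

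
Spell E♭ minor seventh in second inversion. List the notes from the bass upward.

E♭ minor seventh = E♭–G♭–B♭–D♭; second inversion → fifth (B♭) lowest.

B♭  D♭  E♭  G♭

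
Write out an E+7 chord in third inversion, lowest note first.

D – E – G# – B#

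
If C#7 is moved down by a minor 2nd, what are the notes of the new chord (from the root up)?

C# down a minor 2nd → B#. New chord: B# dominant seventh.
Root: B#
Major 3rd (3rd): D##
Perfect 5th (5th): F##
Minor 7th (7th): A#

B#, D##, F##, A#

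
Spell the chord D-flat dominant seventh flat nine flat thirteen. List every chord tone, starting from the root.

D-flat dominant seventh flat nine flat thirteen is a dominant seventh flat nine flat thirteen built on Db.
root → Db
3rd (major 3rd) → F
5th (perfect 5th) → Ab
7th (minor 7th) → Cb
9th (minor 9th) → Ebb
13th (minor 13th) → Bbb

Db  F  Ab  Cb  Ebb  Bbb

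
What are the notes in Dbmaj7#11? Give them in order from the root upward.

Db F Ab C G

Dbmaj7#11 is a major seventh sharp eleven built on Db.
Root: Db
Major 3rd (3rd): F
Perfect 5th (5th): Ab
Major 7th (7th): C
Augmented 11th (11th): G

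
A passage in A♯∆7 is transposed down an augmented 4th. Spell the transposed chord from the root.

E  G#  B  D#

An augmented 4th down from A# is E, so the new chord is E major seventh.
E — root
G# — major 3rd
B — perfect 5th
D# — major 7th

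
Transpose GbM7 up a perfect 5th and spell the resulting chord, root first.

A perfect 5th up from Gb is Db, so the new chord is Db major seventh.
Db — root
F — major 3rd
Ab — perfect 5th
C — major 7th

Db – F – Ab – C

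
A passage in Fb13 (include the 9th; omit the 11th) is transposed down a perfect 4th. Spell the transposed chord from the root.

C♭, E♭, G♭, B𝄫, D♭, A♭

Transposed root: F♭ → C♭ (perfect 4th down). So we spell C♭ dominant thirteenth:
- root: C♭
- major 3rd: E♭
- perfect 5th: G♭
- minor 7th: B𝄫
- major 9th: D♭
- major 13th: A♭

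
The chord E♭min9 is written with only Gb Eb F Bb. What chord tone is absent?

The full E♭min9 chord is Eb, Gb, Bb, Db, F.
Comparing with the voicing, the minor 7th (7th) — Db — is absent.

Db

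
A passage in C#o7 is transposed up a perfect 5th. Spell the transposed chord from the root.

G♯, B, D, F

C♯ up a perfect 5th → G♯. New chord: G♯ diminished seventh.
root → G♯
3rd (minor 3rd) → B
5th (diminished 5th) → D
7th (diminished 7th) → F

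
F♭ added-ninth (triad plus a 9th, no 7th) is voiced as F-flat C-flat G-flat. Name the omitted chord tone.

The full F♭ added-ninth chord is F-flat, A-flat, C-flat, G-flat.
Comparing with the voicing, the major 3rd (3rd) — A-flat — is absent.

A-flat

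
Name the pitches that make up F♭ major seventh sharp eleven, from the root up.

F♭ – A♭ – C♭ – E♭ – B♭

F♭ major seventh sharp eleven: major seventh sharp eleven on F♭.
F♭ — root
A♭ — major 3rd
C♭ — perfect 5th
E♭ — major 7th
B♭ — augmented 11th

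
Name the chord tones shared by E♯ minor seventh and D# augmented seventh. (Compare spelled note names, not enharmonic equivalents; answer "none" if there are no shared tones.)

D-sharp

E♯ minor seventh = E-sharp, G-sharp, B-sharp, D-sharp.
D# augmented seventh = D-sharp, F-double-sharp, A-double-sharp, C-sharp.
Shared: D-sharp.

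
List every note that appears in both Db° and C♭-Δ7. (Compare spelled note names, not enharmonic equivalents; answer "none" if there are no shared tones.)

none

Db° = Db, Fb, Abb.
C♭-Δ7 = Cb, Ebb, Gb, Bb.
Shared: none.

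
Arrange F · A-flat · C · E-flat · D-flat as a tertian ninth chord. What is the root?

D-flat

Stacking in thirds gives D-flat – F – A-flat – C – E-flat, so D-flat is the root — D-flat major ninth.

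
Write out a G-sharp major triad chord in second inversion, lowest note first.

D-sharp, G-sharp, B-sharp

In root position, G-sharp major triad is G-sharp–B-sharp–D-sharp.
Second inversion puts the fifth (D-sharp) in the bass.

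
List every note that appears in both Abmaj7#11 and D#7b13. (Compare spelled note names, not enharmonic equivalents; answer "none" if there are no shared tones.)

Abmaj7#11 = Ab, C, Eb, G, D.
D#7b13 = D#, F##, A#, C#, B.
Shared: none.

none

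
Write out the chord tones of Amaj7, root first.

Amaj7: major seventh on A.
Root: A
Major 3rd (3rd): C#
Perfect 5th (5th): E
Major 7th (7th): G#

A C# E G#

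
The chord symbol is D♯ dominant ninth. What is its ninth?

E#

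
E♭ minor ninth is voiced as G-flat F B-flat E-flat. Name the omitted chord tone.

D-flat

E♭ minor ninth = E-flat, G-flat, B-flat, D-flat, F. The voicing lacks the 7th (minor 7th), D-flat.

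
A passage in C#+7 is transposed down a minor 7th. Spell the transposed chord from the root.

D#, F##, A##, C#

Transposed root: C# → D# (minor 7th down). So we spell D# augmented seventh:
- root: D#
- major 3rd: F##
- augmented 5th: A##
- minor 7th: C#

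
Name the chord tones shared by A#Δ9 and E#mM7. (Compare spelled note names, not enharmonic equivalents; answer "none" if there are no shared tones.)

E♯ B♯

A#Δ9: A♯ C𝄪 E♯ G𝄪 B♯
E#mM7: E♯ G♯ B♯ D𝄪
Common to both → E♯, B♯.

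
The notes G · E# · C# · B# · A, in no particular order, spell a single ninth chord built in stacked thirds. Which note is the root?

Arranged so that each adjacent pair is a third by letter name: A – C# – E# – G – B#.
The bottom of that stack, A, is the root (this is A dominant seventh sharp nine sharp five).

A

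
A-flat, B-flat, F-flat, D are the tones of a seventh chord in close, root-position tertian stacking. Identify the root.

B-flat

Arranged so that each adjacent pair is a third by letter name: B-flat – D – F-flat – A-flat.
The bottom of that stack, B-flat, is the root (this is B-flat dominant seventh flat five).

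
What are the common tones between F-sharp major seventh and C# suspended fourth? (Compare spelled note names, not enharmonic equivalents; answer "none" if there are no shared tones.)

F-sharp C-sharp

F-sharp major seventh: F-sharp A-sharp C-sharp E-sharp
C# suspended fourth: C-sharp F-sharp G-sharp
Common to both → F-sharp, C-sharp.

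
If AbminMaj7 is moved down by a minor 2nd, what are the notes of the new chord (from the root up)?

A minor 2nd down from A♭ is G, so the new chord is G minor-major seventh.
- root: G
- minor 3rd: B♭
- perfect 5th: D
- major 7th: F♯

G, B♭, D, F♯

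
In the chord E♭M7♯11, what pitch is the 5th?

Bb

Root of E♭M7♯11 = Eb. The 5th is a perfect 5th: Eb up a perfect 5th → Bb.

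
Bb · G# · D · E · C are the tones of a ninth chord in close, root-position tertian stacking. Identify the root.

Stacking in thirds gives C – E – G# – Bb – D, so C is the root — C dominant ninth sharp five.

C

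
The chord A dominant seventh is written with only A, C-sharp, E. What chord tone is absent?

G

A dominant seventh = A, C-sharp, E, G. The voicing lacks the 7th (minor 7th), G.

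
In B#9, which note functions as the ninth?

Root of B#9 = B#. The 9th is a major 9th: B# up a major 9th → C##.

C##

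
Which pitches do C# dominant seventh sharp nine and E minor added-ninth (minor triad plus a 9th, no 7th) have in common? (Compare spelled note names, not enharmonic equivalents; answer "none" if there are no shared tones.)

C# dominant seventh sharp nine: C-sharp E-sharp G-sharp B D-double-sharp
E minor added-ninth: E G B F-sharp
Common to both → B.

B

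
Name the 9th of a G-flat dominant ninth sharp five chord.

Ab

Root of G-flat dominant ninth sharp five = Gb. The 9th is a major 9th: Gb up a major 9th → Ab.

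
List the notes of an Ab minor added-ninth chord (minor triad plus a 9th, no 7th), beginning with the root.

Ab minor added-ninth is a minor added-ninth built on A-flat.
root → A-flat
3rd (minor 3rd) → C-flat
5th (perfect 5th) → E-flat
9th (major 9th) → B-flat

A-flat – C-flat – E-flat – B-flat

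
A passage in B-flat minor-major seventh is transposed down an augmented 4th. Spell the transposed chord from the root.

F-flat – A-double-flat – C-flat – E-flat

An augmented 4th down from B-flat is F-flat, so the new chord is F-flat minor-major seventh.
root → F-flat
3rd (minor 3rd) → A-double-flat
5th (perfect 5th) → C-flat
7th (major 7th) → E-flat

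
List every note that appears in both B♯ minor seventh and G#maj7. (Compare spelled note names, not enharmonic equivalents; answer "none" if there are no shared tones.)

B# – D# – F##

B♯ minor seventh = B#, D#, F##, A#.
G#maj7 = G#, B#, D#, F##.
Shared: B#, D#, F##.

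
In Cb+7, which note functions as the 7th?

Bbb

Cb+7 is built on Cb; its 7th is a minor 7th above the root.
A seventh above C uses the letter B, and the minor 7th above Cb is Bbb.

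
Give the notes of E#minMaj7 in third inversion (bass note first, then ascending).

In root position, E#minMaj7 is E#–G#–B#–D##.
Third inversion puts the seventh (D##) in the bass.

D## E# G# B#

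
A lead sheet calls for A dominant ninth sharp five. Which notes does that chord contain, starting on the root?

A – C# – E# – G – B

A dominant ninth sharp five is a dominant ninth sharp five built on A.
A — root
C# — major 3rd
E# — augmented 5th
G — minor 7th
B — major 9th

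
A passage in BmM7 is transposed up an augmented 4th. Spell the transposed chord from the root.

E# G# B# D##

An augmented 4th up from B is E#, so the new chord is E# minor-major seventh.
root → E#
3rd (minor 3rd) → G#
5th (perfect 5th) → B#
7th (major 7th) → D##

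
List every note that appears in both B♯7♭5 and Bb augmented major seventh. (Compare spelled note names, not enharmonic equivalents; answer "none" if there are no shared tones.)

F#

B♯7♭5: B# D## F# A#
Bb augmented major seventh: Bb D F# A
Common to both → F#.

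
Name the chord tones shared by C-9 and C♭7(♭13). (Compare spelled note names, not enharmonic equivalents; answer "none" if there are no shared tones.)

C-9 = C, Eb, G, Bb, D.
C♭7(♭13) = Cb, Eb, Gb, Bbb, Abb.
Shared: Eb.

Eb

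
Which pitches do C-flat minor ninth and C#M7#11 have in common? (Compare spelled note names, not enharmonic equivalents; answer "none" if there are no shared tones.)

C-flat minor ninth = Cb, Ebb, Gb, Bbb, Db.
C#M7#11 = C#, E#, G#, B#, F##.
Shared: none.

none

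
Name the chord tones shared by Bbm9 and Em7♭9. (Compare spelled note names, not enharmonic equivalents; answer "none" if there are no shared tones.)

F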